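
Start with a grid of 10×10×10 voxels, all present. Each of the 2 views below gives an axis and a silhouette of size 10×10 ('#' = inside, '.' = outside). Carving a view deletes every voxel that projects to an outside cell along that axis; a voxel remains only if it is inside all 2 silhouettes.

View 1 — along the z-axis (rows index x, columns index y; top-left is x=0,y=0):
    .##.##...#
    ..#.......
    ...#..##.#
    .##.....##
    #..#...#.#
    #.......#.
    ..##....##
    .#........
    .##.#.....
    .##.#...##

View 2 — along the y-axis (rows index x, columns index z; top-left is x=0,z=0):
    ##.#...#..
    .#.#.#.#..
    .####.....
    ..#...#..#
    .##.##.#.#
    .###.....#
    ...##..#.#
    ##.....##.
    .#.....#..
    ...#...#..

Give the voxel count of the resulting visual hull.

120 voxels

before carving: 1000 voxels (10×10×10)
step 1: project along z, AND mask (33/100) → |grid| = 330
step 2: project along y, AND mask (37/100) → |grid| = 120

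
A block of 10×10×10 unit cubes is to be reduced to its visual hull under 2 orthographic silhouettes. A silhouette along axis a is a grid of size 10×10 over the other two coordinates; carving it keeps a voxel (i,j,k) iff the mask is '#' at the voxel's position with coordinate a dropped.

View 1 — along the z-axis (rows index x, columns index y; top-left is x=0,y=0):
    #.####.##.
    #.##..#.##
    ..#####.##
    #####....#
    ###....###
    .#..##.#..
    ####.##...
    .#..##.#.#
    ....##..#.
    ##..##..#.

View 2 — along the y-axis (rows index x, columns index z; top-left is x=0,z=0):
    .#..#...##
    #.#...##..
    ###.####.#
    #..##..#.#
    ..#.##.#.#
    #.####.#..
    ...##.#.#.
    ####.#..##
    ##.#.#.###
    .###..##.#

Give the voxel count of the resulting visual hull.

remaining voxels: 302

before carving: 1000 voxels (10×10×10)
carve view 1 (along z, XY-mask fill 55/100): 550 voxels remain
carve view 2 (along y, XZ-mask fill 56/100): 302 voxels remain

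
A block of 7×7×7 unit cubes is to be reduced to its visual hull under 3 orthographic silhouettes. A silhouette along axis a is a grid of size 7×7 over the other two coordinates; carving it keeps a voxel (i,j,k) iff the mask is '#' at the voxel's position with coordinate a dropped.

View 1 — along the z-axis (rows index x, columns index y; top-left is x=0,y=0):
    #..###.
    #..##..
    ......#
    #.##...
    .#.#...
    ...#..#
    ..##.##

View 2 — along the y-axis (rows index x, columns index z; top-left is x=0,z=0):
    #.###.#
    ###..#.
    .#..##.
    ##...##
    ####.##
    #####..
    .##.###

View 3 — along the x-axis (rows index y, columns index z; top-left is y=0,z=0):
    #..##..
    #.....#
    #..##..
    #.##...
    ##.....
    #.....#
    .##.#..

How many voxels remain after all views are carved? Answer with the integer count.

full grid |V| = 343
step 1: project along z, AND mask (19/49) → |grid| = 133
step 2: project along y, AND mask (32/49) → |grid| = 89
step 3: project along x, AND mask (18/49) → |grid| = 36

36 voxels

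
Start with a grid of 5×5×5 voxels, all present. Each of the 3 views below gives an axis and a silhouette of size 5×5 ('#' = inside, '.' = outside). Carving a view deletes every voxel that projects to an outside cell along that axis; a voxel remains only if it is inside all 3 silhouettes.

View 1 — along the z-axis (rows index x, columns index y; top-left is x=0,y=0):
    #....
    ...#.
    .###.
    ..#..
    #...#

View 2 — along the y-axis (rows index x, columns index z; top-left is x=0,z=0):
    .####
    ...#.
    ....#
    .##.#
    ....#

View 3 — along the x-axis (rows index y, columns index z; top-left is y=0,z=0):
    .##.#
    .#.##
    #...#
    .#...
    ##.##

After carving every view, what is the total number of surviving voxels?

full grid |V| = 125
carve view 1 (along z, XY-mask fill 8/25): 40 voxels remain
carve view 2 (along y, XZ-mask fill 10/25): 13 voxels remain
carve view 3 (along x, YZ-mask fill 13/25): 8 voxels remain

voxel count = 8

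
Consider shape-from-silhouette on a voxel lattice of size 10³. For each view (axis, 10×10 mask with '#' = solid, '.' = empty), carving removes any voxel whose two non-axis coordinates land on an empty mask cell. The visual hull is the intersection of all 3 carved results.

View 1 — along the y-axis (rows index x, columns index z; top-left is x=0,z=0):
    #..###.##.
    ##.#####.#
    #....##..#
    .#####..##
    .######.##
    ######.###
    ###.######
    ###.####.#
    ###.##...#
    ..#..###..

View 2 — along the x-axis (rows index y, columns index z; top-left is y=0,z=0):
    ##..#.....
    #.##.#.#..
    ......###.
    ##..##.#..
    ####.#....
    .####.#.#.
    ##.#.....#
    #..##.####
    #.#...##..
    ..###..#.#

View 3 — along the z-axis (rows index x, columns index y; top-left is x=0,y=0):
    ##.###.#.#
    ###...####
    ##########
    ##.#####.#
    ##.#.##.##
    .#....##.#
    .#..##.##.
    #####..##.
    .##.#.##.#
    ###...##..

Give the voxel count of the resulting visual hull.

voxel count = 211

start: 10×10×10 = 1000 voxels
  1. axis=1 (XZ plane), |mask|=69  ⇒  voxels=690
  2. axis=0 (YZ plane), |mask|=47  ⇒  voxels=318
  3. axis=2 (XY plane), |mask|=66  ⇒  voxels=211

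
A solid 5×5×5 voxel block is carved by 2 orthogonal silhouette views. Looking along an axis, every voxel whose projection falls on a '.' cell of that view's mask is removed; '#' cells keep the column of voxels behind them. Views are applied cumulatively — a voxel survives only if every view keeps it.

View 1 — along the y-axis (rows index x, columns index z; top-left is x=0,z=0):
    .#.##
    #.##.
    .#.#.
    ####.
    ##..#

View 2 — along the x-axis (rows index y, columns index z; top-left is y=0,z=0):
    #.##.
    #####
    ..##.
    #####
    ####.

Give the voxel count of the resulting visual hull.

voxel count = 58

initial block: 5^3 = 125
carve view 1 (along y, XZ-mask fill 15/25): 75 voxels remain
carve view 2 (along x, YZ-mask fill 19/25): 58 voxels remain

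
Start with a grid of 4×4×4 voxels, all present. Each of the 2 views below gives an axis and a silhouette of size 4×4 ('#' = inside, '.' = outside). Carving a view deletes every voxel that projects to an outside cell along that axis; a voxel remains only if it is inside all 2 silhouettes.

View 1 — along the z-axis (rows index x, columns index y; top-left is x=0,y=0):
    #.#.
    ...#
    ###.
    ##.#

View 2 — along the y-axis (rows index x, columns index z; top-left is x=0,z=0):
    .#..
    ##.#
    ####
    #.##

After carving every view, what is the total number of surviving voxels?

voxel count = 26

initial block: 4^3 = 64
carve view 1 (along z, XY-mask fill 9/16): 36 voxels remain
carve view 2 (along y, XZ-mask fill 11/16): 26 voxels remain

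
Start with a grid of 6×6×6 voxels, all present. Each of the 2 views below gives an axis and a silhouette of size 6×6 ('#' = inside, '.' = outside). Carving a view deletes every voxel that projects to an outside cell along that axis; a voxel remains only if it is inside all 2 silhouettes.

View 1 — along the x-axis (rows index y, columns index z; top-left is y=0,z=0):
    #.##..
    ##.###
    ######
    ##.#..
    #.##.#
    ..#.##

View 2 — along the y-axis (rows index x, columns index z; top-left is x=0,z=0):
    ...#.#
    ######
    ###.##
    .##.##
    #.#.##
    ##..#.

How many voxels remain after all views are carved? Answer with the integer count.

full grid |V| = 216
V1 x: intersect with YZ mask (24 set) -- 144 left
V2 y: intersect with XZ mask (24 set) -- 93 left

voxel count = 93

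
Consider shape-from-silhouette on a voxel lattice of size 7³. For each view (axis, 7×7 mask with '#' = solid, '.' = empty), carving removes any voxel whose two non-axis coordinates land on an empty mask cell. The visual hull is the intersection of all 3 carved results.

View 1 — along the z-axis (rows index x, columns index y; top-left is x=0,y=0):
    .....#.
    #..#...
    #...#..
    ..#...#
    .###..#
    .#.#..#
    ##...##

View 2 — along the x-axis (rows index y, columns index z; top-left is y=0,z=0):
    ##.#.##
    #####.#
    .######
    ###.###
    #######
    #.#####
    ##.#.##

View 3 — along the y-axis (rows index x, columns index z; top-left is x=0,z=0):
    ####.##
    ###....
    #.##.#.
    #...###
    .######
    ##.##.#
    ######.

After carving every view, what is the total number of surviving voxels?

74 voxels

initial block: 7^3 = 343
carve view 1 (along z, XY-mask fill 18/49): 126 voxels remain
carve view 2 (along x, YZ-mask fill 41/49): 102 voxels remain
carve view 3 (along y, XZ-mask fill 34/49): 74 voxels remain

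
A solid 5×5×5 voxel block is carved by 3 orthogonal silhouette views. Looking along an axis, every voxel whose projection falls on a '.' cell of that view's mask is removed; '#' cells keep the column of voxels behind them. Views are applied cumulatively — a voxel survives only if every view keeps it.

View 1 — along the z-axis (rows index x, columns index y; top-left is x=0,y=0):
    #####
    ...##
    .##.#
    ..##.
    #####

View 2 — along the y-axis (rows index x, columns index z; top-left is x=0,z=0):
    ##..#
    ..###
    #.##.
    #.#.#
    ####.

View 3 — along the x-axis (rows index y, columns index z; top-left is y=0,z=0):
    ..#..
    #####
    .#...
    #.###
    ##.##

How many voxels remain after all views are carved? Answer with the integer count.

start: 5×5×5 = 125 voxels
  1. axis=2 (XY plane), |mask|=17  ⇒  voxels=85
  2. axis=1 (XZ plane), |mask|=16  ⇒  voxels=56
  3. axis=0 (YZ plane), |mask|=15  ⇒  voxels=34

|visual hull| = 34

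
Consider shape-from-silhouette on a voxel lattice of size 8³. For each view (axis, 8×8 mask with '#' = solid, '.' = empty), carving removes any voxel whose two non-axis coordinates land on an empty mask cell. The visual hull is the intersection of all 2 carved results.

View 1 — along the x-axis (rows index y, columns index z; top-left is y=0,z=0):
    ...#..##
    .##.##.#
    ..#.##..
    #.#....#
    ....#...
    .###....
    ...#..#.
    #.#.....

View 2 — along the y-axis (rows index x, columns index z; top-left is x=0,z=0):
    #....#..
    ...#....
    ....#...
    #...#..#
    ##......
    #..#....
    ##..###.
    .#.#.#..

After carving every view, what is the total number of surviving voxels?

remaining voxels: 45

start: 8×8×8 = 512 voxels
step 1: project along x, AND mask (22/64) → |grid| = 176
step 2: project along y, AND mask (19/64) → |grid| = 45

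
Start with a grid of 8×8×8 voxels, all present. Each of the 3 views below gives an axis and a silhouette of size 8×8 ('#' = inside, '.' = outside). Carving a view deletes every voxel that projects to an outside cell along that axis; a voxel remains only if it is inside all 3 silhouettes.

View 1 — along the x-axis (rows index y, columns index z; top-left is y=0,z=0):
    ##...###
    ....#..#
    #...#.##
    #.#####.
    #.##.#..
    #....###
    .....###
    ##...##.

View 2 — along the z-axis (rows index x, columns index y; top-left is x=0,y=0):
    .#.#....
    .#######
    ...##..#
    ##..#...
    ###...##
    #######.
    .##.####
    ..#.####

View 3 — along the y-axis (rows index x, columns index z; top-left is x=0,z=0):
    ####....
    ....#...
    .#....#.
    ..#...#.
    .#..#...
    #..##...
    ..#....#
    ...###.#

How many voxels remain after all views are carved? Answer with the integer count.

initial block: 8^3 = 512
  1. axis=0 (YZ plane), |mask|=32  ⇒  voxels=256
  2. axis=2 (XY plane), |mask|=38  ⇒  voxels=146
  3. axis=1 (XZ plane), |mask|=20  ⇒  voxels=39

39 voxels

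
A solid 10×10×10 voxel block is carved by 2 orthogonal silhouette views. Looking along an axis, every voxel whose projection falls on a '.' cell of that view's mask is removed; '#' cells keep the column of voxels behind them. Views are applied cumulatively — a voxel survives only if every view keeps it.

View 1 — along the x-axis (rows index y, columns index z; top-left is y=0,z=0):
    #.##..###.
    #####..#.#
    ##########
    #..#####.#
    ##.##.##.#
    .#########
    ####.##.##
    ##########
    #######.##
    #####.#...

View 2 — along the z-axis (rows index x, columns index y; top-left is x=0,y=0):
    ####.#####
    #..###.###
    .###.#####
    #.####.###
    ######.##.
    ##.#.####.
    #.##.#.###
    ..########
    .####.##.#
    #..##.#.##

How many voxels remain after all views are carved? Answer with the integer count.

|visual hull| = 598

full grid |V| = 1000
  1. axis=0 (YZ plane), |mask|=79  ⇒  voxels=790
  2. axis=2 (XY plane), |mask|=75  ⇒  voxels=598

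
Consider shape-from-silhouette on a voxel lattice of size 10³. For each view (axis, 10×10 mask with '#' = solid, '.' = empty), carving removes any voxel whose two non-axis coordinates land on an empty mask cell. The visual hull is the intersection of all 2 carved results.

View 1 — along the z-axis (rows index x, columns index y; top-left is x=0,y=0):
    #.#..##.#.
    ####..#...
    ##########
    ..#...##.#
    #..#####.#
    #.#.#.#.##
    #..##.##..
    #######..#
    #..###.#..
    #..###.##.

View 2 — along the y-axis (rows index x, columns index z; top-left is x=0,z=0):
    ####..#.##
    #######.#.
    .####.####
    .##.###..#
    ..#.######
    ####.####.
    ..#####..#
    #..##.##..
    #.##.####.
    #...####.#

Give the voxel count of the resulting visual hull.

full grid |V| = 1000
step 1: project along z, AND mask (61/100) → |grid| = 610
step 2: project along y, AND mask (68/100) → |grid| = 417

remaining voxels: 417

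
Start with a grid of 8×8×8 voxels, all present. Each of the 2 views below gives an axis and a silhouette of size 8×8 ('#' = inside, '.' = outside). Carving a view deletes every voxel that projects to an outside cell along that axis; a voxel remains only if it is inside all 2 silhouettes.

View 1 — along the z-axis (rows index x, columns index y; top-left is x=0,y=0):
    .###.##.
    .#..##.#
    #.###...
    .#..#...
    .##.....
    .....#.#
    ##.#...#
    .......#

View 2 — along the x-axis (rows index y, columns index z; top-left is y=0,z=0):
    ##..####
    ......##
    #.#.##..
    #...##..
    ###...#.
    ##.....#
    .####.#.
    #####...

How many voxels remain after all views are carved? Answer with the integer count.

full grid |V| = 512
  1. axis=2 (XY plane), |mask|=24  ⇒  voxels=192
  2. axis=0 (YZ plane), |mask|=32  ⇒  voxels=89

remaining voxels: 89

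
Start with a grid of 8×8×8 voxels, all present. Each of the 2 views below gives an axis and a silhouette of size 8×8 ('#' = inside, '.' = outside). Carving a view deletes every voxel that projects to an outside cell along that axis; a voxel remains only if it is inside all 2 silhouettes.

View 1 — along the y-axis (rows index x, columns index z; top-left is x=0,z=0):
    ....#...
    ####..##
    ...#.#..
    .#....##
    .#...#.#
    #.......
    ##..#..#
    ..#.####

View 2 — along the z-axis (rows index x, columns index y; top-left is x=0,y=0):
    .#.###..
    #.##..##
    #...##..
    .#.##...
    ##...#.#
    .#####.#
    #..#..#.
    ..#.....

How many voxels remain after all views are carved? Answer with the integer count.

|visual hull| = 84

start: 8×8×8 = 512 voxels
step 1: project along y, AND mask (25/64) → |grid| = 200
step 2: project along z, AND mask (29/64) → |grid| = 84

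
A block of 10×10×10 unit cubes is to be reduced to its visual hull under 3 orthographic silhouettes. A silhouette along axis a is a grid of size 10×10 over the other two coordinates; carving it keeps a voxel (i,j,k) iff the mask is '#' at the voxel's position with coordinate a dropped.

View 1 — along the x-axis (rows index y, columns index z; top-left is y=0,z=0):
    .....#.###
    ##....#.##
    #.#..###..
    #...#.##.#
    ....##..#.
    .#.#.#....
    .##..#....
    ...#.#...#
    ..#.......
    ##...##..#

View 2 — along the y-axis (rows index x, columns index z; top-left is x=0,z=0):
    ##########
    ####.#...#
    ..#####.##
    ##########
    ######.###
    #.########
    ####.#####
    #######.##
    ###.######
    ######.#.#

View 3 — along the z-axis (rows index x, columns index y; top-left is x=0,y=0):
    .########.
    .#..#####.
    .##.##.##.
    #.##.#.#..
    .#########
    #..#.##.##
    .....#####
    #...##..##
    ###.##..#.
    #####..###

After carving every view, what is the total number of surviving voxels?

remaining voxels: 198

start: 10×10×10 = 1000 voxels
V1 x: intersect with YZ mask (37 set) -- 370 left
V2 y: intersect with XZ mask (86 set) -- 325 left
V3 z: intersect with XY mask (64 set) -- 198 left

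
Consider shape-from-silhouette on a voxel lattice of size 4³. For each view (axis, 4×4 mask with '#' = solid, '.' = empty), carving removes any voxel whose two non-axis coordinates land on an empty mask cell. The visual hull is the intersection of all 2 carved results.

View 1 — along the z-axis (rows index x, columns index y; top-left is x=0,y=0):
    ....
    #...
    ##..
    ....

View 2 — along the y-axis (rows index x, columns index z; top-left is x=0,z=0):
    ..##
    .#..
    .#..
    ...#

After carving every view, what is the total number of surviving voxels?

|visual hull| = 3

full grid |V| = 64
after view 1 [z-axis, 3 of 16 cells solid] → remaining = 12
after view 2 [y-axis, 5 of 16 cells solid] → remaining = 3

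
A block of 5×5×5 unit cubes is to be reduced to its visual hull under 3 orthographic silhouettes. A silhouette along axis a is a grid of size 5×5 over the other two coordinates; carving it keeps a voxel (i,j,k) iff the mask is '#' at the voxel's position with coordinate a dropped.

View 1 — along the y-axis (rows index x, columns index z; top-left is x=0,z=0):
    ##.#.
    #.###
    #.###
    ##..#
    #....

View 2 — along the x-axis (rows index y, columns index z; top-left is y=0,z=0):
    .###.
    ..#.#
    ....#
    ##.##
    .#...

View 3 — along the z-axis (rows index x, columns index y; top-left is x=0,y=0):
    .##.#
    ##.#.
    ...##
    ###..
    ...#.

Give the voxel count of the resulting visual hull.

start: 5×5×5 = 125 voxels
after view 1 [y-axis, 15 of 25 cells solid] → remaining = 75
after view 2 [x-axis, 11 of 25 cells solid] → remaining = 30
after view 3 [z-axis, 12 of 25 cells solid] → remaining = 15

15 voxels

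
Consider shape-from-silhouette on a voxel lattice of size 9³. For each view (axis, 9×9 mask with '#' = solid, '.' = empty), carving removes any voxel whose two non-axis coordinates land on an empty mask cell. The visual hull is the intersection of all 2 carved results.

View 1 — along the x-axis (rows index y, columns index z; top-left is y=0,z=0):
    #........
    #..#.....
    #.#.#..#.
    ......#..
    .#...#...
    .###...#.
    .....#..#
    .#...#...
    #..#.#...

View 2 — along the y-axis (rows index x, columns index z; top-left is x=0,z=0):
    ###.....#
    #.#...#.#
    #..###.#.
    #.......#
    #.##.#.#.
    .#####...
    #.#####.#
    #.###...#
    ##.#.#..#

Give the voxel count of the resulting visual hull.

remaining voxels: 107

start: 9×9×9 = 729 voxels
[1] x-view keeps 21 columns → grid now 189
[2] y-view keeps 42 columns → grid now 107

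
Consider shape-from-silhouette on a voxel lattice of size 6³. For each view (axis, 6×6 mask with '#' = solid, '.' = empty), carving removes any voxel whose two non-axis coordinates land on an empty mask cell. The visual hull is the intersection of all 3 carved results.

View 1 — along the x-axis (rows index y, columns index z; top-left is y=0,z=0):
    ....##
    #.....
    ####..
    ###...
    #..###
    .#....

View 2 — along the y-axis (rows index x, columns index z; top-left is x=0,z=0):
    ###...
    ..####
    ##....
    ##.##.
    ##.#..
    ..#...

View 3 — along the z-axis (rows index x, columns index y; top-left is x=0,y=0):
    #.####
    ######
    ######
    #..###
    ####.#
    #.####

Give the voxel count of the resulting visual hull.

|visual hull| = 39

start: 6×6×6 = 216 voxels
after view 1 [x-axis, 15 of 36 cells solid] → remaining = 90
after view 2 [y-axis, 17 of 36 cells solid] → remaining = 46
after view 3 [z-axis, 31 of 36 cells solid] → remaining = 39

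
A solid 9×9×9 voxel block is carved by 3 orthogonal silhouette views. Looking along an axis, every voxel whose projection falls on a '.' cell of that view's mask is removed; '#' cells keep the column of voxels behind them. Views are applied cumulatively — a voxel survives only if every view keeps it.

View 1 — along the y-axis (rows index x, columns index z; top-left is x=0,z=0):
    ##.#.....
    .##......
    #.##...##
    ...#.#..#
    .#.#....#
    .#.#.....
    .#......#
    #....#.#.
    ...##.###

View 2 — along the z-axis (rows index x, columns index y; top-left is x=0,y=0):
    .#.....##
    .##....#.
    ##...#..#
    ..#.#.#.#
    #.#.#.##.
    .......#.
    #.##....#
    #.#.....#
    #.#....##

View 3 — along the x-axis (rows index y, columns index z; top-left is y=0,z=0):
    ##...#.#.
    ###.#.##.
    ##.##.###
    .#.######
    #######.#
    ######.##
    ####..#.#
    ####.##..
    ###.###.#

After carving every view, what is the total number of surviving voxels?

voxel count = 73

before carving: 729 voxels (9×9×9)
step 1: project along y, AND mask (28/81) → |grid| = 252
step 2: project along z, AND mask (31/81) → |grid| = 101
step 3: project along x, AND mask (59/81) → |grid| = 73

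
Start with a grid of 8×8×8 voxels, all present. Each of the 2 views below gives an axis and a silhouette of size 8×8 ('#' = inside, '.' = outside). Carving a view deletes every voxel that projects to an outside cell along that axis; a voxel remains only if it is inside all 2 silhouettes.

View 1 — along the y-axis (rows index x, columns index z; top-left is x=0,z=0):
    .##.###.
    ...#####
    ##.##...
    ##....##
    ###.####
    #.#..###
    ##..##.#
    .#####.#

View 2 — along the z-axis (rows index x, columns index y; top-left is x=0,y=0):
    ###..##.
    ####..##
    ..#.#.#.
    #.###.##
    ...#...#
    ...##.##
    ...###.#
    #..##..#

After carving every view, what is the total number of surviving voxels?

full grid |V| = 512
after view 1 [y-axis, 41 of 64 cells solid] → remaining = 328
after view 2 [z-axis, 34 of 64 cells solid] → remaining = 169

remaining voxels: 169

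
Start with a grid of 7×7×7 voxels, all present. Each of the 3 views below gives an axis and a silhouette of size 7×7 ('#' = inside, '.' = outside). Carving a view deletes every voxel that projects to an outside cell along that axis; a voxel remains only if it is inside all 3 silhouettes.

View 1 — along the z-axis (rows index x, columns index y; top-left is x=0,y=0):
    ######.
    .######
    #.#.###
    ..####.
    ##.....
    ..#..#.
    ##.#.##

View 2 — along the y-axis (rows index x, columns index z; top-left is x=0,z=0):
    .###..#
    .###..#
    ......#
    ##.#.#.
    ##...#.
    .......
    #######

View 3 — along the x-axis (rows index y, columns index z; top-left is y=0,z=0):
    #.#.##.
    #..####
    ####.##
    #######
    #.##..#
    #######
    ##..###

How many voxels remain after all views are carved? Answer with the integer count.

before carving: 343 voxels (7×7×7)
[1] z-view keeps 30 columns → grid now 210
[2] y-view keeps 23 columns → grid now 110
[3] x-view keeps 38 columns → grid now 87

remaining voxels: 87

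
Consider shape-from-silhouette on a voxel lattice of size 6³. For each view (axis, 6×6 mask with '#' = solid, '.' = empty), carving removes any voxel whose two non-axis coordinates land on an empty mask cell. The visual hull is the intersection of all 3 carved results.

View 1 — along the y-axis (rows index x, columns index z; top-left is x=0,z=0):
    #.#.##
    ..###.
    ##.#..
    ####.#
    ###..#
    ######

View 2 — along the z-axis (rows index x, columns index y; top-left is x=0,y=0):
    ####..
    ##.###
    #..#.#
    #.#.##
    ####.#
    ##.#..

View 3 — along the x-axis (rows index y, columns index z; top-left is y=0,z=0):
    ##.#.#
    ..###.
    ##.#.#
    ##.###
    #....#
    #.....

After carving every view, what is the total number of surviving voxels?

full grid |V| = 216
  1. axis=1 (XZ plane), |mask|=25  ⇒  voxels=150
  2. axis=2 (XY plane), |mask|=24  ⇒  voxels=98
  3. axis=0 (YZ plane), |mask|=19  ⇒  voxels=56

voxel count = 56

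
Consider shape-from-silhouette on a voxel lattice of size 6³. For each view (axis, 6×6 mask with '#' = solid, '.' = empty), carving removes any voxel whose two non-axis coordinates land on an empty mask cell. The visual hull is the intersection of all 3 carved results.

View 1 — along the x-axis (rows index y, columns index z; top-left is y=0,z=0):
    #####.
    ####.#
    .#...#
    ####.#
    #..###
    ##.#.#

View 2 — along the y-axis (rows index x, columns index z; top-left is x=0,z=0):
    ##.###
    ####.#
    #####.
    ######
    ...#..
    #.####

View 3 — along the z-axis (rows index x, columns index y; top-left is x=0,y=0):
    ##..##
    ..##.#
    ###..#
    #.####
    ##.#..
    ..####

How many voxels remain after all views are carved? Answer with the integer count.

initial block: 6^3 = 216
[1] x-view keeps 25 columns → grid now 150
[2] y-view keeps 27 columns → grid now 115
[3] z-view keeps 23 columns → grid now 75

|visual hull| = 75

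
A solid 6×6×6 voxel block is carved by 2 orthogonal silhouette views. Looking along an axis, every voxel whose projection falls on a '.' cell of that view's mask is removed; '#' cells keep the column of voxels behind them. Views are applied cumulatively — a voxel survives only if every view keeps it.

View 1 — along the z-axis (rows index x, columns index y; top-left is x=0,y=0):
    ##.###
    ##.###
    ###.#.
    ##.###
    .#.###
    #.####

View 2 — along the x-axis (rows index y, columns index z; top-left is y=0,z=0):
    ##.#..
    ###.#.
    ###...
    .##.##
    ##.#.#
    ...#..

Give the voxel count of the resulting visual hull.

start: 6×6×6 = 216 voxels
V1 z: intersect with XY mask (28 set) -- 168 left
V2 x: intersect with YZ mask (19 set) -- 90 left

remaining voxels: 90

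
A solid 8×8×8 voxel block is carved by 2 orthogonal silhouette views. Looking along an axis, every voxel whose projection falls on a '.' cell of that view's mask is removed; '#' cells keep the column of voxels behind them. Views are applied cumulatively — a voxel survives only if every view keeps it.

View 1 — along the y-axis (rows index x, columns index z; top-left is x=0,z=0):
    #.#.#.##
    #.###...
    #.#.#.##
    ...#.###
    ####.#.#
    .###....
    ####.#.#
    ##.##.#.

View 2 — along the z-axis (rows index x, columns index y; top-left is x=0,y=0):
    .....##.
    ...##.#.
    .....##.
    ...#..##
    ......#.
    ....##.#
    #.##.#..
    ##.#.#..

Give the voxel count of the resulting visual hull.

|visual hull| = 103

before carving: 512 voxels (8×8×8)
step 1: project along y, AND mask (38/64) → |grid| = 304
step 2: project along z, AND mask (22/64) → |grid| = 103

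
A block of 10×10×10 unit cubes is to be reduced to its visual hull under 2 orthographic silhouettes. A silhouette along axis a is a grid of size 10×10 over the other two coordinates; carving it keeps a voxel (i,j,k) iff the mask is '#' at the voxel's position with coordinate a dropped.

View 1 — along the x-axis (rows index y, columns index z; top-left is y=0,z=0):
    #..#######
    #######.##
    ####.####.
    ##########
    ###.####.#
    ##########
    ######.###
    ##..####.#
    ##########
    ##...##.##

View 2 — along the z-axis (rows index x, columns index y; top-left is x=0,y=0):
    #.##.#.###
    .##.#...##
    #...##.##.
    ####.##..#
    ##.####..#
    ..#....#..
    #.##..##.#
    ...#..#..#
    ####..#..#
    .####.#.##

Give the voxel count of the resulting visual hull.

461 voxels

before carving: 1000 voxels (10×10×10)
after view 1 [x-axis, 85 of 100 cells solid] → remaining = 850
after view 2 [z-axis, 55 of 100 cells solid] → remaining = 461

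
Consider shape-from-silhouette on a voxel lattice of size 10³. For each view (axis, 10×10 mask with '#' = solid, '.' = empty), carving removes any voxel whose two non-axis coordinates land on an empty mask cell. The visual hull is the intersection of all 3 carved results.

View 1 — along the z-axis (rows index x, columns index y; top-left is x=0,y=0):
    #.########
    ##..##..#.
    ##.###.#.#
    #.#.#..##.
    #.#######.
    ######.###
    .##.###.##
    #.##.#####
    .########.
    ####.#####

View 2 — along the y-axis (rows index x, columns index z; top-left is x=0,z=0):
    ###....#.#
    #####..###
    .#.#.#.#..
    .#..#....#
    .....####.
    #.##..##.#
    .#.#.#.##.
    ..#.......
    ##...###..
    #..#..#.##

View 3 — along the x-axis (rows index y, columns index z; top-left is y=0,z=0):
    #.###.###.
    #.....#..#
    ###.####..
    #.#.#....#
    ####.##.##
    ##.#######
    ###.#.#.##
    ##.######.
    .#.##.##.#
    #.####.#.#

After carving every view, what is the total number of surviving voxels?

before carving: 1000 voxels (10×10×10)
  1. axis=2 (XY plane), |mask|=75  ⇒  voxels=750
  2. axis=1 (XZ plane), |mask|=46  ⇒  voxels=342
  3. axis=0 (YZ plane), |mask|=66  ⇒  voxels=226

|visual hull| = 226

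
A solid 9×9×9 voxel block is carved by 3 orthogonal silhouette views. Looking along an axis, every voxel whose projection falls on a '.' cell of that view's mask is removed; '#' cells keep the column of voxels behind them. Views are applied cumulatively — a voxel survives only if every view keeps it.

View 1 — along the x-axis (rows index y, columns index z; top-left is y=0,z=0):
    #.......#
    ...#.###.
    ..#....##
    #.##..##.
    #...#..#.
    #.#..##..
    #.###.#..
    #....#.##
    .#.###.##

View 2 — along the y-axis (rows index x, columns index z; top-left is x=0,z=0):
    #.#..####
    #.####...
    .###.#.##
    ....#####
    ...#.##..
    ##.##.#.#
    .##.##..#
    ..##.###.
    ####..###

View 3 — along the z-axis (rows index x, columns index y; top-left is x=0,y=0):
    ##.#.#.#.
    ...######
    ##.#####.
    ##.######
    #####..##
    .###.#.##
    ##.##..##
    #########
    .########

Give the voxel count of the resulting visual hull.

full grid |V| = 729
V1 x: intersect with YZ mask (36 set) -- 324 left
V2 y: intersect with XZ mask (48 set) -- 194 left
V3 z: intersect with XY mask (62 set) -- 149 left

voxel count = 149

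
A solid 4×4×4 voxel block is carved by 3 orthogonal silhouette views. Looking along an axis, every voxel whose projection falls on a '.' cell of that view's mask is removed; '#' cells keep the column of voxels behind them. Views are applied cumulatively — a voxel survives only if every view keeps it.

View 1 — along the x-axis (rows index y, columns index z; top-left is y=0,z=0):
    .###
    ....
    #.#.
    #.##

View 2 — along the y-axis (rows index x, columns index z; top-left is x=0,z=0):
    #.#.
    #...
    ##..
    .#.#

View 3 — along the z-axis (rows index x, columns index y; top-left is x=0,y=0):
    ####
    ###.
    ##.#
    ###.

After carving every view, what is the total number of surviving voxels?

10 voxels

start: 4×4×4 = 64 voxels
step 1: project along x, AND mask (8/16) → |grid| = 32
step 2: project along y, AND mask (7/16) → |grid| = 13
step 3: project along z, AND mask (13/16) → |grid| = 10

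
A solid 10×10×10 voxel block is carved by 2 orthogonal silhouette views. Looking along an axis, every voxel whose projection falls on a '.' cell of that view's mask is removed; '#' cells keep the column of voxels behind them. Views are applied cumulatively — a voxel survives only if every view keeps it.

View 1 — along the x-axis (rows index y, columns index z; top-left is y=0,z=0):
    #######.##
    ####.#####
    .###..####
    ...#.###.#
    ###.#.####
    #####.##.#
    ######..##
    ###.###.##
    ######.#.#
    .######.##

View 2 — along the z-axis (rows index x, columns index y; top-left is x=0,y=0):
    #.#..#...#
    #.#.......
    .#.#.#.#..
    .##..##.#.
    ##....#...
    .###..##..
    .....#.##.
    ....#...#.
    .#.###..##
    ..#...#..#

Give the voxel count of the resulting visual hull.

voxel count = 290

before carving: 1000 voxels (10×10×10)
step 1: project along x, AND mask (78/100) → |grid| = 780
step 2: project along z, AND mask (37/100) → |grid| = 290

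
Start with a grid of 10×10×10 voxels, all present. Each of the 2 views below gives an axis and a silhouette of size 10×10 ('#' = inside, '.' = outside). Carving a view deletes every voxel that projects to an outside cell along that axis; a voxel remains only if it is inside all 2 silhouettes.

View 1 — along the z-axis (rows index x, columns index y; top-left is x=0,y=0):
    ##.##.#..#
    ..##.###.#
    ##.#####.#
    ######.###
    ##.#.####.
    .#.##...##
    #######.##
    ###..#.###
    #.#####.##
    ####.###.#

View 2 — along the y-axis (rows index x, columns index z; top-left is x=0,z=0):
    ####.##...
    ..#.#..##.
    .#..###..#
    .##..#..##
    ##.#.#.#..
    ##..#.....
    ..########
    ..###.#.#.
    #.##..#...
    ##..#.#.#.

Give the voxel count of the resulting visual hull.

before carving: 1000 voxels (10×10×10)
step 1: project along z, AND mask (73/100) → |grid| = 730
step 2: project along y, AND mask (50/100) → |grid| = 374

374 voxels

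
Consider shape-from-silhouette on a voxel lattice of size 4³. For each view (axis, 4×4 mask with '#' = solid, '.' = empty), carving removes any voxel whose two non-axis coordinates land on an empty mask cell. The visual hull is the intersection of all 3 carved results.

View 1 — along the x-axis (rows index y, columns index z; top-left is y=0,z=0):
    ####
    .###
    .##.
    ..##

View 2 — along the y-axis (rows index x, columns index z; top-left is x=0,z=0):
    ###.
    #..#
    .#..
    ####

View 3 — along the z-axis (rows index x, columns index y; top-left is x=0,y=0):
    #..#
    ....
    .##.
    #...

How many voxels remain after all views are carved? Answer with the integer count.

voxel count = 10

initial block: 4^3 = 64
V1 x: intersect with YZ mask (11 set) -- 44 left
V2 y: intersect with XZ mask (10 set) -- 26 left
V3 z: intersect with XY mask (5 set) -- 10 left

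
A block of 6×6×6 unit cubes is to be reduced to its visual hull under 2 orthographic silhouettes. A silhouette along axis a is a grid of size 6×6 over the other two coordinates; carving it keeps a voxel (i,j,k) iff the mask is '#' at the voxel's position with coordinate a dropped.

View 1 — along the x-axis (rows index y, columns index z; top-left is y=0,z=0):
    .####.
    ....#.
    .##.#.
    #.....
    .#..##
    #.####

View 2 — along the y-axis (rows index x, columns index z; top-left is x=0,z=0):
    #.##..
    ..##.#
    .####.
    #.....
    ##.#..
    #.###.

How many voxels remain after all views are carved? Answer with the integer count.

|visual hull| = 48

initial block: 6^3 = 216
carve view 1 (along x, YZ-mask fill 17/36): 102 voxels remain
carve view 2 (along y, XZ-mask fill 18/36): 48 voxels remain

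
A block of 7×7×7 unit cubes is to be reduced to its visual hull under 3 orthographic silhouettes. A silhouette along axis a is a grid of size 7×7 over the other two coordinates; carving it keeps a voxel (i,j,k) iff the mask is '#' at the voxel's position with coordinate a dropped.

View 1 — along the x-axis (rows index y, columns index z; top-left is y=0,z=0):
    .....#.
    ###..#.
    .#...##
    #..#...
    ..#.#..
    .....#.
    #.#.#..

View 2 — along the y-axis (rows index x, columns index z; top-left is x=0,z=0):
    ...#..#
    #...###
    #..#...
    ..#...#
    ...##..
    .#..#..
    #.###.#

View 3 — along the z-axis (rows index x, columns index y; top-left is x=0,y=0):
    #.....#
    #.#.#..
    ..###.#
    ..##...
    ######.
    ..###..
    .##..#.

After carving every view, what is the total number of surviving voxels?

voxel count = 15

initial block: 7^3 = 343
carve view 1 (along x, YZ-mask fill 16/49): 112 voxels remain
carve view 2 (along y, XZ-mask fill 19/49): 37 voxels remain
carve view 3 (along z, XY-mask fill 23/49): 15 voxels remain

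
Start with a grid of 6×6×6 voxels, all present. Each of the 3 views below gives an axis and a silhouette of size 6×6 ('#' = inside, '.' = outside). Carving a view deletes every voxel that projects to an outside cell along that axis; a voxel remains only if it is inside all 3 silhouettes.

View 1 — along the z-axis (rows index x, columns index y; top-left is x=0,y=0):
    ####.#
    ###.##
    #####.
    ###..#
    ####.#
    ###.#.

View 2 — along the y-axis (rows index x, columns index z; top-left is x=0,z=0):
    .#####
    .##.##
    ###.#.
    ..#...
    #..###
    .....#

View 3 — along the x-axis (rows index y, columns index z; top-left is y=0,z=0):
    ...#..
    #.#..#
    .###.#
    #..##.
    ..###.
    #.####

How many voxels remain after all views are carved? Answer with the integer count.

48 voxels

before carving: 216 voxels (6×6×6)
[1] z-view keeps 28 columns → grid now 168
[2] y-view keeps 19 columns → grid now 93
[3] x-view keeps 19 columns → grid now 48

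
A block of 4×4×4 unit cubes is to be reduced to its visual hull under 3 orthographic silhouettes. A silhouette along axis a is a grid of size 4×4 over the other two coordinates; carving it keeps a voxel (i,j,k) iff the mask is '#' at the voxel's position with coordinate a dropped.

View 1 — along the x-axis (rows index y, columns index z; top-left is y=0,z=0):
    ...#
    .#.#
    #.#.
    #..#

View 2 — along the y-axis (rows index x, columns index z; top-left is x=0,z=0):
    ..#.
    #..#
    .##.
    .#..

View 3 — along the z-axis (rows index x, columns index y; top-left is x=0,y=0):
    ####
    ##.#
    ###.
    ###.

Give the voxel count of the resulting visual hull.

initial block: 4^3 = 64
[1] x-view keeps 7 columns → grid now 28
[2] y-view keeps 6 columns → grid now 9
[3] z-view keeps 13 columns → grid now 8

|visual hull| = 8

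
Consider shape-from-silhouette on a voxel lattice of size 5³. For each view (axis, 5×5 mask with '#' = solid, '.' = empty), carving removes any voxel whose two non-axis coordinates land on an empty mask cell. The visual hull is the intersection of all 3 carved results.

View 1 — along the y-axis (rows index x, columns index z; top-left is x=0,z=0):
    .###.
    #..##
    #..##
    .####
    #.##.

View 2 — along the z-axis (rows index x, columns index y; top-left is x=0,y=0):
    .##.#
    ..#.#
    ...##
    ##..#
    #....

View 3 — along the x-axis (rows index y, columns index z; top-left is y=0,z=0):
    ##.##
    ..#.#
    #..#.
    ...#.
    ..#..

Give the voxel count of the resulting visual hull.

start: 5×5×5 = 125 voxels
  1. axis=1 (XZ plane), |mask|=16  ⇒  voxels=80
  2. axis=2 (XY plane), |mask|=11  ⇒  voxels=36
  3. axis=0 (YZ plane), |mask|=10  ⇒  voxels=14

14 voxels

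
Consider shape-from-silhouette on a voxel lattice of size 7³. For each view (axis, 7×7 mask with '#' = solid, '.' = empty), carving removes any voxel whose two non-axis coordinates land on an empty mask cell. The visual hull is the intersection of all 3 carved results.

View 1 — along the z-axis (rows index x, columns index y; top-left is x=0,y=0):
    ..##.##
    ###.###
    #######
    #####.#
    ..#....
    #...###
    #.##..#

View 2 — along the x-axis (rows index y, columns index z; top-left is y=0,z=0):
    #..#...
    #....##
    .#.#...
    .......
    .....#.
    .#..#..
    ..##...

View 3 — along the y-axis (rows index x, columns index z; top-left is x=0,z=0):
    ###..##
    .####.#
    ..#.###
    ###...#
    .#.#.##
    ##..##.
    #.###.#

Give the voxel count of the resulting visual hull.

voxel count = 32

full grid |V| = 343
[1] z-view keeps 32 columns → grid now 224
[2] x-view keeps 12 columns → grid now 55
[3] y-view keeps 31 columns → grid now 32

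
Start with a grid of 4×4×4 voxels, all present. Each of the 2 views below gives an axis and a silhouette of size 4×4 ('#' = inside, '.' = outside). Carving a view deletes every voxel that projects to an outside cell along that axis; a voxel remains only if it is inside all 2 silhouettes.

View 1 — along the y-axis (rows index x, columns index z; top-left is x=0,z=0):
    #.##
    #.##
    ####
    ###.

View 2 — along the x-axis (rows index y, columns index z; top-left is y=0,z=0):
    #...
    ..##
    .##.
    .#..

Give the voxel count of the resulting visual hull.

full grid |V| = 64
  1. axis=1 (XZ plane), |mask|=13  ⇒  voxels=52
  2. axis=0 (YZ plane), |mask|=6  ⇒  voxels=19

voxel count = 19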